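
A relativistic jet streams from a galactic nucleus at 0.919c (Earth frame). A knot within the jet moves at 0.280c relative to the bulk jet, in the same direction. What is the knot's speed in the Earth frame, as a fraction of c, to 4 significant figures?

Relativistic velocity addition: u = (u' + v)/(1 + u'v/c²)
= (0.280 + 0.919)/(1 + 0.280×0.919) = 1.199/1.25732 = 0.9536

u ≈ 0.9536c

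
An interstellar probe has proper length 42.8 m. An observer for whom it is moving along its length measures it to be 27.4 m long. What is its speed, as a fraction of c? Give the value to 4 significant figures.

γ = L₀/L = 42.8/27.4 = 1.56204
β = √(1 − 1/γ²) = 0.7682

β ≈ 0.7682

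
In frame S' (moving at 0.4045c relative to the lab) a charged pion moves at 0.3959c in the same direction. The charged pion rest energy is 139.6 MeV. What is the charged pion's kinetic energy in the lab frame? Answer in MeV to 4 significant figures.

K ≈ 53.25 MeV

u_lab = (0.3959 + 0.4045)/(1 + 0.3959×0.4045) = 0.6899158
γ = 1/√(1 − 0.6899158²) = 1.38143
K = (γ − 1)m₀c² = (1.38143 − 1) × 139.6 = 0.381426 × 139.6 = 53.25 MeV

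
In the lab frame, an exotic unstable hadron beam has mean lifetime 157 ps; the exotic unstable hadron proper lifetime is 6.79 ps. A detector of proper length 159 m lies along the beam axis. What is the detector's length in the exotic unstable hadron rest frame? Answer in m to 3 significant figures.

Time dilation ⇒ γ = Δt/τ₀ = 157/6.79 = 23.122
Length contraction: L = L₀/γ = 159/23.122 = 6.88 m

L ≈ 6.88 m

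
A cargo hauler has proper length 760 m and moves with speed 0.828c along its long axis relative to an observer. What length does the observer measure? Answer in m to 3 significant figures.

γ = 1/√(1 − 0.828²) = 1.7834
Length contraction: L = L₀/γ = 760/1.7834 = 426 m

L ≈ 426 m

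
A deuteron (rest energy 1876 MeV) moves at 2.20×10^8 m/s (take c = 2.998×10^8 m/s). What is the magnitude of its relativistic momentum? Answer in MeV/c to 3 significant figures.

p ≈ 2030 MeV/c

β = v/c = 2.20×10^8 / 2.998×10^8 = 0.73382
γ = 1/√(1 − 0.73382²) = 1.4720
p = γβm₀c = 1.4720 × 0.73382 × 1876 MeV/c = 2030 MeV/c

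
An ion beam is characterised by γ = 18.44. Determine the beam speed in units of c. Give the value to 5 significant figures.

β ≈ 0.99853

β = √(1 − 1/γ²) = √(1 − 1/18.44²) = √(0.9970591) = 0.99853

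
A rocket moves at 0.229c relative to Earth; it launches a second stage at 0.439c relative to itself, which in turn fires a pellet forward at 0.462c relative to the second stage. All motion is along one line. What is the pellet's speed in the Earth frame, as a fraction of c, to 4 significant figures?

u ≈ 0.8349c

Compose boost 2: (0.439 + 0.229)/(1 + 0.439×0.229) = 0.6680/1.10053 = 0.606980
Compose boost 3: (0.462 + 0.606980)/(1 + 0.462×0.606980) = 1.06898/1.28042 = 0.8349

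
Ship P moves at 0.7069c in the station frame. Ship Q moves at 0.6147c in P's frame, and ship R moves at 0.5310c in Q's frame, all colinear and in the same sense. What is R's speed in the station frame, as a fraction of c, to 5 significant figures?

Compose boost 2: (0.6147 + 0.7069)/(1 + 0.6147×0.7069) = 1.3216/1.434531 = 0.9212764
Compose boost 3: (0.5310 + 0.9212764)/(1 + 0.5310×0.9212764) = 1.452276/1.489198 = 0.97521

u ≈ 0.97521c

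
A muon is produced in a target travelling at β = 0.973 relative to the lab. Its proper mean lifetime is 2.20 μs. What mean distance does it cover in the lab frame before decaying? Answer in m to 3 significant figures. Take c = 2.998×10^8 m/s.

γ = 1/√(1 − 0.973²) = 4.3327
Dilated lifetime: Δt = γτ₀ = 4.3327 × 2.20 μs = 9.5319 μs
d = vΔt = 0.973c × 9.5319 μs = 2.9171×10^8 m/s × 9.5319×10^-6 s = 2780 m

d ≈ 2780 m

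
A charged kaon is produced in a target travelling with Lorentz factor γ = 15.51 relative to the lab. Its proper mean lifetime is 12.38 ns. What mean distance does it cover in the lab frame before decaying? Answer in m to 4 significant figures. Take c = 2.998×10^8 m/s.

β = √(1 − 1/γ²) = √(1 − 1/15.51²) = 0.997919
Dilated lifetime: Δt = γτ₀ = 15.51 × 12.38 ns = 192.014 ns
d = vΔt = 0.997919c × 192.014 ns = 2.99176×10^8 m/s × 1.92014×10^-7 s = 57.45 m

d ≈ 57.45 m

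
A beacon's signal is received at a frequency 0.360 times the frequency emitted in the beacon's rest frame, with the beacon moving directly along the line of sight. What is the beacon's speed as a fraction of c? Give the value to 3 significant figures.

β ≈ 0.771

f_obs/f_src = √((1−β)/(1+β)) = 0.360  ⇒  (1−β)/(1+β) = 0.12960
β = |1 − D²|/(1 + D²) = |1 − 0.12960|/(1 + 0.12960) = 0.771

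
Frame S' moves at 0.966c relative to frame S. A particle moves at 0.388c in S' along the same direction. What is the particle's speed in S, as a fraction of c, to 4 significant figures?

Relativistic velocity addition: u = (u' + v)/(1 + u'v/c²)
= (0.388 + 0.966)/(1 + 0.388×0.966) = 1.354/1.37481 = 0.9849

u ≈ 0.9849c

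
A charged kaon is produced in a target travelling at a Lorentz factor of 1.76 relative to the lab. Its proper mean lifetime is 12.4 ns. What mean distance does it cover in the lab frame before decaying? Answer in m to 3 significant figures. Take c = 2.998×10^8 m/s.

d ≈ 5.38 m

β = √(1 − 1/γ²) = √(1 − 1/1.76²) = 0.82290
Dilated lifetime: Δt = γτ₀ = 1.76 × 12.4 ns = 21.824 ns
d = vΔt = 0.82290c × 21.824 ns = 2.4671×10^8 m/s × 2.1824×10^-8 s = 5.38 m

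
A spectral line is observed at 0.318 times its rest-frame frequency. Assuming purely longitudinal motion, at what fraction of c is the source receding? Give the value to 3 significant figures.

f_obs/f_src = √((1−β)/(1+β)) = 0.318  ⇒  (1−β)/(1+β) = 0.10112
β = |1 − D²|/(1 + D²) = |1 − 0.10112|/(1 + 0.10112) = 0.816

β ≈ 0.816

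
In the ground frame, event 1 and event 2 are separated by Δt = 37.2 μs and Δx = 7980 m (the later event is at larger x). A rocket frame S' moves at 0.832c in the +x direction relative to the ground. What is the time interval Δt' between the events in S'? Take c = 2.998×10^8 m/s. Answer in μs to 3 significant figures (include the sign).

Δt' ≈ 27.1 μs

γ = 1/√(1 − 0.832²) = 1.8025
Δt' = γ(Δt − vΔx/c²) = 1.8025 × (37.2 μs − 0.832×7980 m / (2.998×10^8 m/s))
= 1.8025 × (15.054 μs) = 27.1 μs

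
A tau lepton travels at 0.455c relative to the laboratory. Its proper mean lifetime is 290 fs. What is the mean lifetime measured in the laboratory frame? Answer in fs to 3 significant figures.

γ = 1/√(1 − 0.455²) = 1.1230
Time dilation: Δt = γτ₀ = 1.1230 × 290 fs = 326 fs

Δt ≈ 326 fs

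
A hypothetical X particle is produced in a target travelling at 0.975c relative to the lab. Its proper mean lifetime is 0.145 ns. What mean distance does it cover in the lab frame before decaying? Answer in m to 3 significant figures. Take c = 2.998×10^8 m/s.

d ≈ 0.191 m

γ = 1/√(1 − 0.975²) = 4.5004
Dilated lifetime: Δt = γτ₀ = 4.5004 × 0.145 ns = 0.65255 ns
d = vΔt = 0.975c × 0.65255 ns = 2.9230×10^8 m/s × 6.5255×10^-10 s = 0.191 m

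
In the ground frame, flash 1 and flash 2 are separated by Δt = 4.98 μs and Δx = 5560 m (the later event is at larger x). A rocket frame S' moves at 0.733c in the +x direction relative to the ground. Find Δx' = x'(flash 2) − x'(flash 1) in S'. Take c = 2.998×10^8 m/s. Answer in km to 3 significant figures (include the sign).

γ = 1/√(1 − 0.733²) = 1.4701
Δx' = γ(Δx − vΔt) = 1.4701 × (5560 m − 0.733×(2.998×10^8 m/s)×4.98×10^-6 s)
= 1.4701 × (4465.6 m) = 6.56 km

Δx' ≈ 6.56 km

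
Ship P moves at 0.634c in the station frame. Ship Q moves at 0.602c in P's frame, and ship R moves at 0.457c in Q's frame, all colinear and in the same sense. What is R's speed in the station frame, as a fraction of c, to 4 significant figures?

u ≈ 0.9594c

Compose boost 2: (0.602 + 0.634)/(1 + 0.602×0.634) = 1.236/1.38167 = 0.894571
Compose boost 3: (0.457 + 0.894571)/(1 + 0.457×0.894571) = 1.35157/1.40882 = 0.9594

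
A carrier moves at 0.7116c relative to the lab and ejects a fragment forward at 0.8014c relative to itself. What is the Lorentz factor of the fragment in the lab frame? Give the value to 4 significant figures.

u_lab = (0.8014 + 0.7116)/(1 + 0.8014×0.7116) = 1.5130/1.570276 = 0.9635247
γ = 1/√(1 − 0.9635247²) = 3.737

γ ≈ 3.737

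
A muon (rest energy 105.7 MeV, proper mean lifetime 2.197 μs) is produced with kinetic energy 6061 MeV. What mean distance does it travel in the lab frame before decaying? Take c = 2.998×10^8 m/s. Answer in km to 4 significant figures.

γ = 1 + K/(m₀c²) = 1 + 6061/105.7 = 58.3415
β = √(1 − 1/γ²) = 0.999853
Dilated lifetime: γτ₀ = 58.3415 × 2.197 μs = 128.176 μs
d = βc·γτ₀ = 0.999853 × (2.998×10^8 m/s) × 0.000128176 s = 38.42 km

d ≈ 38.42 km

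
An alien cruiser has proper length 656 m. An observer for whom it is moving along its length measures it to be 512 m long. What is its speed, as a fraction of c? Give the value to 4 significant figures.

γ = L₀/L = 656/512 = 1.28125
β = √(1 − 1/γ²) = 0.6252

β ≈ 0.6252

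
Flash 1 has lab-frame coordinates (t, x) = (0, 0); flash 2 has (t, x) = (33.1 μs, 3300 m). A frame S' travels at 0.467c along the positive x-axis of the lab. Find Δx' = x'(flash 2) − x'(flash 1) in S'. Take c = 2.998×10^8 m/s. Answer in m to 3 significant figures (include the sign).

γ = 1/√(1 − 0.467²) = 1.1309
Δx' = γ(Δx − vΔt) = 1.1309 × (3300 m − 0.467×(2.998×10^8 m/s)×33.1×10^-6 s)
= 1.1309 × (-1334.2 m) = -1510 m

Δx' ≈ -1510 m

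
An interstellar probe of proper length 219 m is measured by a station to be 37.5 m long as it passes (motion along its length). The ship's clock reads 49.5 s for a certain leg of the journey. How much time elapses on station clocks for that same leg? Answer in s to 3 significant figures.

Length contraction ⇒ γ = L₀/L = 219/37.5 = 5.8400
Time dilation: Δt = γτ₀ = 5.8400 × 49.5 s = 289 s

Δt ≈ 289 s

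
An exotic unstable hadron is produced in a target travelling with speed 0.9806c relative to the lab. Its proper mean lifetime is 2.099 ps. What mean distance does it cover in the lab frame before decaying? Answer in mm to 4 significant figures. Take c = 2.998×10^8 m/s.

γ = 1/√(1 − 0.9806²) = 5.10153
Dilated lifetime: Δt = γτ₀ = 5.10153 × 2.099 ps = 10.7081 ps
d = vΔt = 0.9806c × 10.7081 ps = 2.93984×10^8 m/s × 1.07081×10^-11 s = 3.148 mm

d ≈ 3.148 mm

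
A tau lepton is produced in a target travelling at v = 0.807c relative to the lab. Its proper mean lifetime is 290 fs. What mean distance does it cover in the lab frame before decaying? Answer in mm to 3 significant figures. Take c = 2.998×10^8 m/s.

d ≈ 0.119 mm

γ = 1/√(1 − 0.807²) = 1.6933
Dilated lifetime: Δt = γτ₀ = 1.6933 × 290 fs = 491.07 fs
d = vΔt = 0.807c × 491.07 fs = 2.4194×10^8 m/s × 4.9107×10^-13 s = 0.119 mm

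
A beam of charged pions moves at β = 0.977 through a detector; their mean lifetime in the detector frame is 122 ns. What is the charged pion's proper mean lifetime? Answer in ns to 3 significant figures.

γ = 1/√(1 − 0.977²) = 4.6896
Proper time: τ₀ = Δt/γ = 122/4.6896 = 26.0 ns

τ₀ ≈ 26.0 ns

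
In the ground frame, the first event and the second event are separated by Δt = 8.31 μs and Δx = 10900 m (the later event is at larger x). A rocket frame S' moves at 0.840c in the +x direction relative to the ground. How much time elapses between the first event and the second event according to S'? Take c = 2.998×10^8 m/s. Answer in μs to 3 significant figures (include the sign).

γ = 1/√(1 − 0.840²) = 1.8430
Δt' = γ(Δt − vΔx/c²) = 1.8430 × (8.31 μs − 0.840×10900 m / (2.998×10^8 m/s))
= 1.8430 × (-22.230 μs) = -41.0 μs

Δt' ≈ -41.0 μs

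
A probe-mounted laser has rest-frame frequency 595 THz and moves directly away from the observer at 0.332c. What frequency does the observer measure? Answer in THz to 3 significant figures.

Relativistic Doppler: f_obs = f_src √((1−β)/(1+β))
= 595 × √(0.66800/1.3320) = 595 × 0.70817 = 421 THz

f_obs ≈ 421 THz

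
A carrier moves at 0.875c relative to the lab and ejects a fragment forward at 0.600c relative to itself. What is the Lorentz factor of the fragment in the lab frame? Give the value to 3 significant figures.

γ ≈ 3.94

u_lab = (0.600 + 0.875)/(1 + 0.600×0.875) = 1.475/1.52500 = 0.967213
γ = 1/√(1 − 0.967213²) = 3.94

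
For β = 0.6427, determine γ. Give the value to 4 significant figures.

γ ≈ 1.305

γ = 1/√(1 − β²) = 1/√(1 − 0.6427²) = 1/√(0.586937) = 1.305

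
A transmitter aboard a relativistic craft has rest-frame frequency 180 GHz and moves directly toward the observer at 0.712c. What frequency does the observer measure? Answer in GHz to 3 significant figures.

Relativistic Doppler: f_obs = f_src √((1+β)/(1−β))
= 180 × √(1.7120/0.28800) = 180 × 2.4381 = 439 GHz

f_obs ≈ 439 GHz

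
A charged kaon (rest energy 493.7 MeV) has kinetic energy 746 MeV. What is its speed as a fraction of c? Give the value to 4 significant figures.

γ = 1 + K/(m₀c²) = 1 + 746/493.7 = 2.51104
β = √(1 − 1/γ²) = 0.9173

β ≈ 0.9173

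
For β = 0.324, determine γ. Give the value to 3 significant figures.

γ ≈ 1.06

γ = 1/√(1 − β²) = 1/√(1 − 0.324²) = 1/√(0.89502) = 1.06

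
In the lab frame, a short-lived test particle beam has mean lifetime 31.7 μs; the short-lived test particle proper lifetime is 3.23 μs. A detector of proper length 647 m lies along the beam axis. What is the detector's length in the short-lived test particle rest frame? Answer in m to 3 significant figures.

L ≈ 65.9 m

Time dilation ⇒ γ = Δt/τ₀ = 31.7/3.23 = 9.8142
Length contraction: L = L₀/γ = 647/9.8142 = 65.9 m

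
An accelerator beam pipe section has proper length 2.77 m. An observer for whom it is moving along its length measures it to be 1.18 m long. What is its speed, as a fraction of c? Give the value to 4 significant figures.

γ = L₀/L = 2.77/1.18 = 2.34746
β = √(1 − 1/γ²) = 0.9047

β ≈ 0.9047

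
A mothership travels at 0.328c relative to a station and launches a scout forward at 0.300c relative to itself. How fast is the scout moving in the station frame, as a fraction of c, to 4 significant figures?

u ≈ 0.5717c

Compose boost 2: (0.300 + 0.328)/(1 + 0.300×0.328) = 0.6280/1.09840 = 0.5717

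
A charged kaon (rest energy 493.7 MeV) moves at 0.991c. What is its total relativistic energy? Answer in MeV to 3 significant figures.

E ≈ 3690 MeV

γ = 1/√(1 − 0.991²) = 7.4704
E = γm₀c² = 7.4704 × 493.7 MeV = 3690 MeV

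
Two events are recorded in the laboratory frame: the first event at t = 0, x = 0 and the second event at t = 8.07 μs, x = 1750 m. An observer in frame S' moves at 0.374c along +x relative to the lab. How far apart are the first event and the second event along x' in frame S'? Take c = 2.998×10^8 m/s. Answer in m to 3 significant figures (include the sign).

γ = 1/√(1 − 0.374²) = 1.0783
Δx' = γ(Δx − vΔt) = 1.0783 × (1750 m − 0.374×(2.998×10^8 m/s)×8.07×10^-6 s)
= 1.0783 × (845.15 m) = 911 m

Δx' ≈ 911 m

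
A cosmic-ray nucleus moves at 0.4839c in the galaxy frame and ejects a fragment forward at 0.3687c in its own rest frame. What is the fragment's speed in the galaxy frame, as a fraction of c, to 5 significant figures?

Compose boost 2: (0.3687 + 0.4839)/(1 + 0.3687×0.4839) = 0.85260/1.178414 = 0.72351

u ≈ 0.72351c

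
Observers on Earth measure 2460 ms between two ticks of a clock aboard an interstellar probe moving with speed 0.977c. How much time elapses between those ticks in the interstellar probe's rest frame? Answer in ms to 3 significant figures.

τ₀ ≈ 525 ms

γ = 1/√(1 − 0.977²) = 4.6896
Proper time: τ₀ = Δt/γ = 2460/4.6896 = 525 ms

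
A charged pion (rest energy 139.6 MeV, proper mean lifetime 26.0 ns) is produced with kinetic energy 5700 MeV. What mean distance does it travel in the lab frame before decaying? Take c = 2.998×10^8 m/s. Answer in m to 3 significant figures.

d ≈ 326 m

γ = 1 + K/(m₀c²) = 1 + 5700/139.6 = 41.831
β = √(1 − 1/γ²) = 0.99971
Dilated lifetime: γτ₀ = 41.831 × 26.0 ns = 1087.6 ns
d = βc·γτ₀ = 0.99971 × (2.998×10^8 m/s) × 1.0876×10^-6 s = 326 m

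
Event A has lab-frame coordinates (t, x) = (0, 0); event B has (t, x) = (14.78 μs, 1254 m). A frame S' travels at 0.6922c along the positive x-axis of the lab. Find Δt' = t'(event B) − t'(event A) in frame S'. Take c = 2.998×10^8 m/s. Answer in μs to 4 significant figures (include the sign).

γ = 1/√(1 − 0.6922²) = 1.38561
Δt' = γ(Δt − vΔx/c²) = 1.38561 × (14.78 μs − 0.6922×1254 m / (2.998×10^8 m/s))
= 1.38561 × (11.8847 μs) = 16.47 μs

Δt' ≈ 16.47 μs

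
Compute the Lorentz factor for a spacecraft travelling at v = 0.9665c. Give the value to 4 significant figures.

γ = 1/√(1 − β²) = 1/√(1 − 0.9665²) = 1/√(0.0658777) = 3.896

γ ≈ 3.896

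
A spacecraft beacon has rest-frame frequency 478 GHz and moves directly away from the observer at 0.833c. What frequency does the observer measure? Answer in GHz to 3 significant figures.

f_obs ≈ 144 GHz

Relativistic Doppler: f_obs = f_src √((1−β)/(1+β))
= 478 × √(0.16700/1.8330) = 478 × 0.30184 = 144 GHz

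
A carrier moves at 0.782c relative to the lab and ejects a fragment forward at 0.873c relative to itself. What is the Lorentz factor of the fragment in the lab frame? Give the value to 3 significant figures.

u_lab = (0.873 + 0.782)/(1 + 0.873×0.782) = 1.655/1.68269 = 0.983547
γ = 1/√(1 − 0.983547²) = 5.54

γ ≈ 5.54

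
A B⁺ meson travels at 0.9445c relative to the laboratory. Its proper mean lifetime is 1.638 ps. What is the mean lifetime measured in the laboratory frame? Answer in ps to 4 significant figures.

γ = 1/√(1 − 0.9445²) = 3.04403
Time dilation: Δt = γτ₀ = 3.04403 × 1.638 ps = 4.986 ps

Δt ≈ 4.986 ps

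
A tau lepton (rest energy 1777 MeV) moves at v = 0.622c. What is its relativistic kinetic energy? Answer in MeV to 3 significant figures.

K ≈ 492 MeV

γ = 1/√(1 − 0.622²) = 1.2771
K = (γ − 1)m₀c² = (1.2771 − 1) × 1777 MeV = 0.27711 × 1777 MeV = 492 MeV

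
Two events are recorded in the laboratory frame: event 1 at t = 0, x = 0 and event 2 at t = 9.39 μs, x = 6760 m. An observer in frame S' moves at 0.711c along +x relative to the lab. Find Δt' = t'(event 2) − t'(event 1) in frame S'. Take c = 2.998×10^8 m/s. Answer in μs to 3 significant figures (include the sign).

γ = 1/√(1 − 0.711²) = 1.4221
Δt' = γ(Δt − vΔx/c²) = 1.4221 × (9.39 μs − 0.711×6760 m / (2.998×10^8 m/s))
= 1.4221 × (-6.6419 μs) = -9.45 μs

Δt' ≈ -9.45 μs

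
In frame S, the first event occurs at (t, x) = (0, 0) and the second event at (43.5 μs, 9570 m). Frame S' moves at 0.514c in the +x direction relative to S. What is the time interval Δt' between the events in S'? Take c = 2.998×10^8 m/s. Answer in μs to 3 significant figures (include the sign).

γ = 1/√(1 − 0.514²) = 1.1658
Δt' = γ(Δt − vΔx/c²) = 1.1658 × (43.5 μs − 0.514×9570 m / (2.998×10^8 m/s))
= 1.1658 × (27.092 μs) = 31.6 μs

Δt' ≈ 31.6 μs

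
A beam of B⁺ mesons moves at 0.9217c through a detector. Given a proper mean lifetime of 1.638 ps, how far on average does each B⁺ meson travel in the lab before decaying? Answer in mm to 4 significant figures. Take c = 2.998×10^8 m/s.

γ = 1/√(1 − 0.9217²) = 2.57796
Dilated lifetime: Δt = γτ₀ = 2.57796 × 1.638 ps = 4.22270 ps
d = vΔt = 0.9217c × 4.22270 ps = 2.76326×10^8 m/s × 4.22270×10^-12 s = 1.167 mm

d ≈ 1.167 mm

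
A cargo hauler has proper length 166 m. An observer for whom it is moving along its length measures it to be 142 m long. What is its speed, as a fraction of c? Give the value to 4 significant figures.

β ≈ 0.5179

γ = L₀/L = 166/142 = 1.16901
β = √(1 − 1/γ²) = 0.5179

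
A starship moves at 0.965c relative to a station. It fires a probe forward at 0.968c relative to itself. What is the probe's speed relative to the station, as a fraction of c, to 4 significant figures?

u ≈ 0.9994c

Relativistic velocity addition: u = (u' + v)/(1 + u'v/c²)
= (0.968 + 0.965)/(1 + 0.968×0.965) = 1.933/1.93412 = 0.9994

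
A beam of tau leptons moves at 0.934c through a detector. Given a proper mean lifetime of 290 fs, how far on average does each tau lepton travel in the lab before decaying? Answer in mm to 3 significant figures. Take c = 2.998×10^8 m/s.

γ = 1/√(1 − 0.934²) = 2.7990
Dilated lifetime: Δt = γτ₀ = 2.7990 × 290 fs = 811.70 fs
d = vΔt = 0.934c × 811.70 fs = 2.8001×10^8 m/s × 8.1170×10^-13 s = 0.227 mm

d ≈ 0.227 mm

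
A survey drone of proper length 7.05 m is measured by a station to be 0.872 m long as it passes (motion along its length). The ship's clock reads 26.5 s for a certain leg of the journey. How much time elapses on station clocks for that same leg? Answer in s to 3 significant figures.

Length contraction ⇒ γ = L₀/L = 7.05/0.872 = 8.0849
Time dilation: Δt = γτ₀ = 8.0849 × 26.5 s = 214 s

Δt ≈ 214 s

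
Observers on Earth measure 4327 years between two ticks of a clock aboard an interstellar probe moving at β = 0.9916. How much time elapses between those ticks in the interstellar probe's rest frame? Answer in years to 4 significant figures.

τ₀ ≈ 559.7 years

γ = 1/√(1 − 0.9916²) = 7.73142
Proper time: τ₀ = Δt/γ = 4327/7.73142 = 559.7 years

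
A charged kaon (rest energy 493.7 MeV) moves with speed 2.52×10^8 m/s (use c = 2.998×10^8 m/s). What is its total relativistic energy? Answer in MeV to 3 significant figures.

β = v/c = 2.52×10^8 / 2.998×10^8 = 0.84056
γ = 1/√(1 − 0.84056²) = 1.8460
E = γm₀c² = 1.8460 × 493.7 MeV = 911 MeV

E ≈ 911 MeV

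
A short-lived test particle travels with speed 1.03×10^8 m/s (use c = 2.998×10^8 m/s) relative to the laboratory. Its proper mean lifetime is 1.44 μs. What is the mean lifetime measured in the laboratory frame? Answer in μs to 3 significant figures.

Δt ≈ 1.53 μs

β = v/c = 1.03×10^8 / 2.998×10^8 = 0.34356
γ = 1/√(1 − 0.34356²) = 1.0648
Time dilation: Δt = γτ₀ = 1.0648 × 1.44 μs = 1.53 μs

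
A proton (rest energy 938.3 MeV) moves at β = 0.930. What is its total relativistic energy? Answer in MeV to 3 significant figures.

E ≈ 2550 MeV

γ = 1/√(1 − 0.930²) = 2.7206
E = γm₀c² = 2.7206 × 938.3 MeV = 2550 MeV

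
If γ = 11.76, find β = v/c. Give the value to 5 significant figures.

β ≈ 0.99638

β = √(1 − 1/γ²) = √(1 − 1/11.76²) = √(0.9927692) = 0.99638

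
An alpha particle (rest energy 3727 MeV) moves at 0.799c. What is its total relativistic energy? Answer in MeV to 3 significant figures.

E ≈ 6200 MeV

γ = 1/√(1 − 0.799²) = 1.6630
E = γm₀c² = 1.6630 × 3727 MeV = 6200 MeV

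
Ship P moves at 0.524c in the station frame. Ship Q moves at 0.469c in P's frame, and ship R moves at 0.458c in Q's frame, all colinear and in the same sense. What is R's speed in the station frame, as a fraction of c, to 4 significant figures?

Compose boost 2: (0.469 + 0.524)/(1 + 0.469×0.524) = 0.9930/1.24576 = 0.797106
Compose boost 3: (0.458 + 0.797106)/(1 + 0.458×0.797106) = 1.25511/1.36507 = 0.9194

u ≈ 0.9194c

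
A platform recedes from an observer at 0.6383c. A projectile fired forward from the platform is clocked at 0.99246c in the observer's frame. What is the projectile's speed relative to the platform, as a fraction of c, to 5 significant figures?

Inverse velocity addition: u' = (u − v)/(1 − uv/c²)
= (0.99246 − 0.6383)/(1 − 0.99246×0.6383) = 0.35416/0.3665128 = 0.96630

u' ≈ 0.96630c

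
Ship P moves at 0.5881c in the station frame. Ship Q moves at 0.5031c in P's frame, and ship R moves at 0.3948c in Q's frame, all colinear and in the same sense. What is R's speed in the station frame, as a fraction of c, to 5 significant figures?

u ≈ 0.92826c

Compose boost 2: (0.5031 + 0.5881)/(1 + 0.5031×0.5881) = 1.0912/1.295873 = 0.8420578
Compose boost 3: (0.3948 + 0.8420578)/(1 + 0.3948×0.8420578) = 1.236858/1.332444 = 0.92826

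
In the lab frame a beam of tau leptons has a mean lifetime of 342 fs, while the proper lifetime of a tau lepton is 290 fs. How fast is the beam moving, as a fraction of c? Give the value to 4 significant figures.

γ = Δt/τ₀ = 342/290 = 1.17931
β = √(1 − 1/γ²) = √(1 − 1/1.17931²) = 0.5301

β ≈ 0.5301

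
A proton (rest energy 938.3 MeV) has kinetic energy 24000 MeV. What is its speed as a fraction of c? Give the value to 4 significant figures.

γ = 1 + K/(m₀c²) = 1 + 24000/938.3 = 26.5782
β = √(1 − 1/γ²) = 0.9993

β ≈ 0.9993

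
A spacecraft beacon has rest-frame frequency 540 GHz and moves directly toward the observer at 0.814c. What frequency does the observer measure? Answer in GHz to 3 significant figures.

Relativistic Doppler: f_obs = f_src √((1+β)/(1−β))
= 540 × √(1.8140/0.18600) = 540 × 3.1229 = 1690 GHz

f_obs ≈ 1690 GHz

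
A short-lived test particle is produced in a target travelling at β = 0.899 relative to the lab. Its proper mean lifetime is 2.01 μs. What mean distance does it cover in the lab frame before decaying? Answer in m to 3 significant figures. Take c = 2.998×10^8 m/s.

d ≈ 1240 m

γ = 1/√(1 − 0.899²) = 2.2834
Dilated lifetime: Δt = γτ₀ = 2.2834 × 2.01 μs = 4.5896 μs
d = vΔt = 0.899c × 4.5896 μs = 2.6952×10^8 m/s × 4.5896×10^-6 s = 1240 m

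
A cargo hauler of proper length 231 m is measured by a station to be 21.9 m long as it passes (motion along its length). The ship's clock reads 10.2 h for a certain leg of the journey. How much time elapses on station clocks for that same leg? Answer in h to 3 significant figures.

Length contraction ⇒ γ = L₀/L = 231/21.9 = 10.548
Time dilation: Δt = γτ₀ = 10.548 × 10.2 h = 108 h

Δt ≈ 108 h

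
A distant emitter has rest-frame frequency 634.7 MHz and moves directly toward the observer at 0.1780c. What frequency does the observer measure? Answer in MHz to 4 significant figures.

f_obs ≈ 759.8 MHz

Relativistic Doppler: f_obs = f_src √((1+β)/(1−β))
= 634.7 × √(1.17800/0.822000) = 634.7 × 1.19712 = 759.8 MHz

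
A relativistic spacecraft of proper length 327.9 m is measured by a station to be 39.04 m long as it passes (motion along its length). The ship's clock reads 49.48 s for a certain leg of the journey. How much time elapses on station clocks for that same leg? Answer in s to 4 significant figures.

Δt ≈ 415.6 s

Length contraction ⇒ γ = L₀/L = 327.9/39.04 = 8.39908
Time dilation: Δt = γτ₀ = 8.39908 × 49.48 s = 415.6 s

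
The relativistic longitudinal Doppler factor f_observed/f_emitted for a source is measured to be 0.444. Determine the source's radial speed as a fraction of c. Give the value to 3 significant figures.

f_obs/f_src = √((1−β)/(1+β)) = 0.444  ⇒  (1−β)/(1+β) = 0.19714
β = |1 − D²|/(1 + D²) = |1 − 0.19714|/(1 + 0.19714) = 0.671

β ≈ 0.671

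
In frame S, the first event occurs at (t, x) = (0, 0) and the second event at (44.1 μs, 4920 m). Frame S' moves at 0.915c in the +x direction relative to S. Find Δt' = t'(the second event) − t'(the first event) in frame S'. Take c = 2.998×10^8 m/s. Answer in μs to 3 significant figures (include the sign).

Δt' ≈ 72.1 μs

γ = 1/√(1 − 0.915²) = 2.4786
Δt' = γ(Δt − vΔx/c²) = 2.4786 × (44.1 μs − 0.915×4920 m / (2.998×10^8 m/s))
= 2.4786 × (29.084 μs) = 72.1 μs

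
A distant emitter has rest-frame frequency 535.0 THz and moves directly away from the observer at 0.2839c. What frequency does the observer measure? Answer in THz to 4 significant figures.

f_obs ≈ 399.6 THz

Relativistic Doppler: f_obs = f_src √((1−β)/(1+β))
= 535.0 × √(0.716100/1.28390) = 535.0 × 0.746829 = 399.6 THz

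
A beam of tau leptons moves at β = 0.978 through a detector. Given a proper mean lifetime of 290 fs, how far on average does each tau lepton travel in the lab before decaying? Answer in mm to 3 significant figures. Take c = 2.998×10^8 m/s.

γ = 1/√(1 − 0.978²) = 4.7938
Dilated lifetime: Δt = γτ₀ = 4.7938 × 290 fs = 1390.2 fs
d = vΔt = 0.978c × 1390.2 fs = 2.9320×10^8 m/s × 1.3902×10^-12 s = 0.408 mm

d ≈ 0.408 mm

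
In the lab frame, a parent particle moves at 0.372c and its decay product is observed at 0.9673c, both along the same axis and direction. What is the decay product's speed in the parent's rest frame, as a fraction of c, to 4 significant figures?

Inverse velocity addition: u' = (u − v)/(1 − uv/c²)
= (0.9673 − 0.372)/(1 − 0.9673×0.372) = 0.5953/0.640164 = 0.9299

u' ≈ 0.9299c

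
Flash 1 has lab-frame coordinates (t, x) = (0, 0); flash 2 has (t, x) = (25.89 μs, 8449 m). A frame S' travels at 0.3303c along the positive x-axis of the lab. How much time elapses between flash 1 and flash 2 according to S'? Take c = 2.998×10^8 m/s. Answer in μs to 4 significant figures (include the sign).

Δt' ≈ 17.57 μs

γ = 1/√(1 − 0.3303²) = 1.05946
Δt' = γ(Δt − vΔx/c²) = 1.05946 × (25.89 μs − 0.3303×8449 m / (2.998×10^8 m/s))
= 1.05946 × (16.5814 μs) = 17.57 μs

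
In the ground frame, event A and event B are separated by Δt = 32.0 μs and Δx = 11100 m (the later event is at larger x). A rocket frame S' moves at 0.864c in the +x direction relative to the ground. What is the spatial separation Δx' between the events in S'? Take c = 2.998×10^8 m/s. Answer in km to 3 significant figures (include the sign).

Δx' ≈ 5.58 km

γ = 1/√(1 − 0.864²) = 1.9861
Δx' = γ(Δx − vΔt) = 1.9861 × (11100 m − 0.864×(2.998×10^8 m/s)×32.0×10^-6 s)
= 1.9861 × (2811.1 m) = 5.58 km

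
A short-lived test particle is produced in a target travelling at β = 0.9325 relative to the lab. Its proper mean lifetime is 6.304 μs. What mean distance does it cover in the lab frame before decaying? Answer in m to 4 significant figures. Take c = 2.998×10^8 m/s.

d ≈ 4880 m

γ = 1/√(1 − 0.9325²) = 2.76878
Dilated lifetime: Δt = γτ₀ = 2.76878 × 6.304 μs = 17.4544 μs
d = vΔt = 0.9325c × 17.4544 μs = 2.79564×10^8 m/s × 1.74544×10^-5 s = 4880 m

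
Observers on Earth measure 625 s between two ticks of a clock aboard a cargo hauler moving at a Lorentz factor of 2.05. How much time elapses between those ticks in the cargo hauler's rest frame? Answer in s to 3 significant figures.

γ = 2.05 (given)
Proper time: τ₀ = Δt/γ = 625/2.05 = 305 s

τ₀ ≈ 305 s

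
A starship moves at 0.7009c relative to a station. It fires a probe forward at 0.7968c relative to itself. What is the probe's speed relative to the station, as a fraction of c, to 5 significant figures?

Relativistic velocity addition: u = (u' + v)/(1 + u'v/c²)
= (0.7968 + 0.7009)/(1 + 0.7968×0.7009) = 1.4977/1.558477 = 0.96100

u ≈ 0.96100c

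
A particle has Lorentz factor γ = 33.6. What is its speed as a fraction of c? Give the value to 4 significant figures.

β = √(1 − 1/γ²) = √(1 − 1/33.6²) = √(0.999114) = 0.9996

β ≈ 0.9996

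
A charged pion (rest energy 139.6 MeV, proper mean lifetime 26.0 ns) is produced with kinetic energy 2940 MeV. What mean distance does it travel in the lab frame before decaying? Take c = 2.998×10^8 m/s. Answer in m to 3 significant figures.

γ = 1 + K/(m₀c²) = 1 + 2940/139.6 = 22.060
β = √(1 − 1/γ²) = 0.99897
Dilated lifetime: γτ₀ = 22.060 × 26.0 ns = 573.56 ns
d = βc·γτ₀ = 0.99897 × (2.998×10^8 m/s) × 5.7356×10^-7 s = 172 m

d ≈ 172 m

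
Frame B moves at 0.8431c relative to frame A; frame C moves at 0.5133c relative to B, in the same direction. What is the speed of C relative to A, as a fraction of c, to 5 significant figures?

Compose boost 2: (0.5133 + 0.8431)/(1 + 0.5133×0.8431) = 1.3564/1.432763 = 0.94670

u ≈ 0.94670c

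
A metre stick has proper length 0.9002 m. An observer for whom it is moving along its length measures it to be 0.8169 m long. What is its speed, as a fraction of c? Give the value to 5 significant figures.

β ≈ 0.42013

γ = L₀/L = 0.9002/0.8169 = 1.101971
β = √(1 − 1/γ²) = 0.42013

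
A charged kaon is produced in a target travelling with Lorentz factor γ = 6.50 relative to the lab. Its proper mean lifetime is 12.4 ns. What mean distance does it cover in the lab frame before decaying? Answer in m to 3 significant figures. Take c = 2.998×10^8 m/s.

d ≈ 23.9 m

β = √(1 − 1/γ²) = √(1 − 1/6.50²) = 0.98809
Dilated lifetime: Δt = γτ₀ = 6.50 × 12.4 ns = 80.600 ns
d = vΔt = 0.98809c × 80.600 ns = 2.9623×10^8 m/s × 8.0600×10^-8 s = 23.9 m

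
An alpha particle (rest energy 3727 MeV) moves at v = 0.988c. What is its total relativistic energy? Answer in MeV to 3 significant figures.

E ≈ 24100 MeV

γ = 1/√(1 − 0.988²) = 6.4744
E = γm₀c² = 6.4744 × 3727 MeV = 24100 MeV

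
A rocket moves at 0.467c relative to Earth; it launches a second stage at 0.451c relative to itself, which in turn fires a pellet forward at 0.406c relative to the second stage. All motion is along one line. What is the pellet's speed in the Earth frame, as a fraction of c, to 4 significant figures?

Compose boost 2: (0.451 + 0.467)/(1 + 0.451×0.467) = 0.9180/1.21062 = 0.758291
Compose boost 3: (0.406 + 0.758291)/(1 + 0.406×0.758291) = 1.16429/1.30787 = 0.8902

u ≈ 0.8902c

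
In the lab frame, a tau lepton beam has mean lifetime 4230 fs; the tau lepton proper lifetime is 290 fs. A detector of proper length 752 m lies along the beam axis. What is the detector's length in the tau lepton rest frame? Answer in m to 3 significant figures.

L ≈ 51.6 m

Time dilation ⇒ γ = Δt/τ₀ = 4230/290 = 14.586
Length contraction: L = L₀/γ = 752/14.586 = 51.6 m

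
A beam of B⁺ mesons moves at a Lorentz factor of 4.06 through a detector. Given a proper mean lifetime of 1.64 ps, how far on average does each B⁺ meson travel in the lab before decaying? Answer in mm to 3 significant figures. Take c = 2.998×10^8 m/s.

β = √(1 − 1/γ²) = √(1 − 1/4.06²) = 0.96919
Dilated lifetime: Δt = γτ₀ = 4.06 × 1.64 ps = 6.6584 ps
d = vΔt = 0.96919c × 6.6584 ps = 2.9056×10^8 m/s × 6.6584×10^-12 s = 1.93 mm

d ≈ 1.93 mm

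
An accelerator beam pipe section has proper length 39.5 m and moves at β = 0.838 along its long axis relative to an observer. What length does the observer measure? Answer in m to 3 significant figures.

L ≈ 21.6 m

γ = 1/√(1 − 0.838²) = 1.8326
Length contraction: L = L₀/γ = 39.5/1.8326 = 21.6 m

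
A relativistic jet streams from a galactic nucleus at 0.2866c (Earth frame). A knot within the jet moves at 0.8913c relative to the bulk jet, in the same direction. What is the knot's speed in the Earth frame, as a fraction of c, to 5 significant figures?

Relativistic velocity addition: u = (u' + v)/(1 + u'v/c²)
= (0.8913 + 0.2866)/(1 + 0.8913×0.2866) = 1.1779/1.255447 = 0.93823

u ≈ 0.93823c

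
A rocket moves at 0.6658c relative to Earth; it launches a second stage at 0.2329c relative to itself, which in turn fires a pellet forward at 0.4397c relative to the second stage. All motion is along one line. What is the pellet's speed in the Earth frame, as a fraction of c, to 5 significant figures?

Compose boost 2: (0.2329 + 0.6658)/(1 + 0.2329×0.6658) = 0.89870/1.155065 = 0.7780516
Compose boost 3: (0.4397 + 0.7780516)/(1 + 0.4397×0.7780516) = 1.217752/1.342109 = 0.90734

u ≈ 0.90734c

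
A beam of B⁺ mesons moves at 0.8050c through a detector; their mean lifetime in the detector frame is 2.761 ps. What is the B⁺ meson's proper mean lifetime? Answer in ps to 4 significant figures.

τ₀ ≈ 1.638 ps

γ = 1/√(1 − 0.8050²) = 1.68556
Proper time: τ₀ = Δt/γ = 2.761/1.68556 = 1.638 ps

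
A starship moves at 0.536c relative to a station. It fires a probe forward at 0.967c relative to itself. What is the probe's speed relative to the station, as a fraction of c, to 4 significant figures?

Relativistic velocity addition: u = (u' + v)/(1 + u'v/c²)
= (0.967 + 0.536)/(1 + 0.967×0.536) = 1.503/1.51831 = 0.9899

u ≈ 0.9899c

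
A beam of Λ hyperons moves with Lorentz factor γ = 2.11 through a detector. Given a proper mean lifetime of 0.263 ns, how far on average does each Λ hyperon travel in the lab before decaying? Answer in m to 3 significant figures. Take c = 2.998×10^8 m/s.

d ≈ 0.146 m

β = √(1 − 1/γ²) = √(1 − 1/2.11²) = 0.88056
Dilated lifetime: Δt = γτ₀ = 2.11 × 0.263 ns = 0.55493 ns
d = vΔt = 0.88056c × 0.55493 ns = 2.6399×10^8 m/s × 5.5493×10^-10 s = 0.146 m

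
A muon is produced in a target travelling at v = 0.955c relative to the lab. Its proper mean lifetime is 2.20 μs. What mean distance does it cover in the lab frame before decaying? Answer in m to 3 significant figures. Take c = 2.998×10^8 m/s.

d ≈ 2120 m

γ = 1/√(1 − 0.955²) = 3.3715
Dilated lifetime: Δt = γτ₀ = 3.3715 × 2.20 μs = 7.4173 μs
d = vΔt = 0.955c × 7.4173 μs = 2.8631×10^8 m/s × 7.4173×10^-6 s = 2120 m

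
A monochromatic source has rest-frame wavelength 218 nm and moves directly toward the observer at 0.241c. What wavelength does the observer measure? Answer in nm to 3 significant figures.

Relativistic Doppler: λ_obs = λ_src √((1−β)/(1+β))
= 218 × √(0.75900/1.2410) = 218 × 0.78205 = 170 nm

λ_obs ≈ 170 nm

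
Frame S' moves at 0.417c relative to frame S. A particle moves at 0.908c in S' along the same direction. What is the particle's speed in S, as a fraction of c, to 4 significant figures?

u ≈ 0.9611c

Relativistic velocity addition: u = (u' + v)/(1 + u'v/c²)
= (0.908 + 0.417)/(1 + 0.908×0.417) = 1.325/1.37864 = 0.9611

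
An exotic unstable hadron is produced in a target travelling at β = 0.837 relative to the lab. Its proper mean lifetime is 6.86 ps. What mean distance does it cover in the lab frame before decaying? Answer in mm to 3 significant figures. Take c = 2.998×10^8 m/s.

γ = 1/√(1 − 0.837²) = 1.8275
Dilated lifetime: Δt = γτ₀ = 1.8275 × 6.86 ps = 12.536 ps
d = vΔt = 0.837c × 12.536 ps = 2.5093×10^8 m/s × 1.2536×10^-11 s = 3.15 mm

d ≈ 3.15 mm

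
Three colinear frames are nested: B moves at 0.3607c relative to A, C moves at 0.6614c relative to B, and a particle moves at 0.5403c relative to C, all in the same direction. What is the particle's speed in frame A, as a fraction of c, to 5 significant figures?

u ≈ 0.94443c

Compose boost 2: (0.6614 + 0.3607)/(1 + 0.6614×0.3607) = 1.0221/1.238567 = 0.8252279
Compose boost 3: (0.5403 + 0.8252279)/(1 + 0.5403×0.8252279) = 1.365528/1.445871 = 0.94443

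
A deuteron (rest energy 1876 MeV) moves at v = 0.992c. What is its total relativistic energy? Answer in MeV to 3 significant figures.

E ≈ 14900 MeV

γ = 1/√(1 − 0.992²) = 7.9216
E = γm₀c² = 7.9216 × 1876 MeV = 14900 MeV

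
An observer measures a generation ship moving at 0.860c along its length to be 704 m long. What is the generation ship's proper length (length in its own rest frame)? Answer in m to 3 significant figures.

γ = 1/√(1 − 0.860²) = 1.9597
L₀ = γL = 1.9597 × 704 = 1380 m

L₀ ≈ 1380 m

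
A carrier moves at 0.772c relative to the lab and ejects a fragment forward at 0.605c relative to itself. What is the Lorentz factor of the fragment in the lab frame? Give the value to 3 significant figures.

u_lab = (0.605 + 0.772)/(1 + 0.605×0.772) = 1.377/1.46706 = 0.938612
γ = 1/√(1 − 0.938612²) = 2.90

γ ≈ 2.90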